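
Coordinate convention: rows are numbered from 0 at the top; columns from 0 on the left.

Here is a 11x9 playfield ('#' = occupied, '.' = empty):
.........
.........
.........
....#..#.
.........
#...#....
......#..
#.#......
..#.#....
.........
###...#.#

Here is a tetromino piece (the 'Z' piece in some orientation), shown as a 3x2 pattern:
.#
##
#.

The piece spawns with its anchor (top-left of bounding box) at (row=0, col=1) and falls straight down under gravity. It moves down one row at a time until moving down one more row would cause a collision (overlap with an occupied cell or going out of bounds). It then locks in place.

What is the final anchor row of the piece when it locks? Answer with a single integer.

Spawn at (row=0, col=1). Try each row:
  row 0: fits
  row 1: fits
  row 2: fits
  row 3: fits
  row 4: fits
  row 5: fits
  row 6: blocked -> lock at row 5

Answer: 5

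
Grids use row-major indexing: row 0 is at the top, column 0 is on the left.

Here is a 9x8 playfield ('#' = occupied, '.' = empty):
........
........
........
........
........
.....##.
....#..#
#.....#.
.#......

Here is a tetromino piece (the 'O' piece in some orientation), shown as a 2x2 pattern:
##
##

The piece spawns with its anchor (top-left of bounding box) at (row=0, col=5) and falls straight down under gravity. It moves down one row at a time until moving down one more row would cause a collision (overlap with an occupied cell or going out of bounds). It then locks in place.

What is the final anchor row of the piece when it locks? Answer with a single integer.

Answer: 3

Derivation:
Spawn at (row=0, col=5). Try each row:
  row 0: fits
  row 1: fits
  row 2: fits
  row 3: fits
  row 4: blocked -> lock at row 3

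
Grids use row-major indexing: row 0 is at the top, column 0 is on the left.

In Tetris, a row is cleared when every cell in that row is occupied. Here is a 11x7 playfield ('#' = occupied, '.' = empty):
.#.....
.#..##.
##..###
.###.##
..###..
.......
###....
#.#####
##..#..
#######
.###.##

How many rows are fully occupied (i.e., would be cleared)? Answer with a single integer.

Answer: 1

Derivation:
Check each row:
  row 0: 6 empty cells -> not full
  row 1: 4 empty cells -> not full
  row 2: 2 empty cells -> not full
  row 3: 2 empty cells -> not full
  row 4: 4 empty cells -> not full
  row 5: 7 empty cells -> not full
  row 6: 4 empty cells -> not full
  row 7: 1 empty cell -> not full
  row 8: 4 empty cells -> not full
  row 9: 0 empty cells -> FULL (clear)
  row 10: 2 empty cells -> not full
Total rows cleared: 1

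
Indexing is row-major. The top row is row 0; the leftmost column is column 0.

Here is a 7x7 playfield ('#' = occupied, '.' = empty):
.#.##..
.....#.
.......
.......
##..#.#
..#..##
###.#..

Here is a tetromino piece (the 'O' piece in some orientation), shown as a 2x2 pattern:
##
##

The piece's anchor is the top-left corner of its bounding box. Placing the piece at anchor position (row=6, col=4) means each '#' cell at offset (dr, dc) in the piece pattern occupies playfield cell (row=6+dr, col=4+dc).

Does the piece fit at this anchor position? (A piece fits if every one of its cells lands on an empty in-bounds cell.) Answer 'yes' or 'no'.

Answer: no

Derivation:
Check each piece cell at anchor (6, 4):
  offset (0,0) -> (6,4): occupied ('#') -> FAIL
  offset (0,1) -> (6,5): empty -> OK
  offset (1,0) -> (7,4): out of bounds -> FAIL
  offset (1,1) -> (7,5): out of bounds -> FAIL
All cells valid: no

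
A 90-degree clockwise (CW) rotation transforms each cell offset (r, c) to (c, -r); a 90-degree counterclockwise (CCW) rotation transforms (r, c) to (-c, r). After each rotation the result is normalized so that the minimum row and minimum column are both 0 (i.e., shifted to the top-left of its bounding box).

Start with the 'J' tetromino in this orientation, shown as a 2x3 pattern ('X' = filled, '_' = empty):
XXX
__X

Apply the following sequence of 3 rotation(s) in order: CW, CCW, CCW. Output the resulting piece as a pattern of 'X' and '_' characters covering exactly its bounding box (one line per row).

Answer: XX
X_
X_

Derivation:
Start:
XXX
__X
After rotation 1 (CW):
_X
_X
XX
After rotation 2 (CCW):
XXX
__X
After rotation 3 (CCW):
XX
X_
X_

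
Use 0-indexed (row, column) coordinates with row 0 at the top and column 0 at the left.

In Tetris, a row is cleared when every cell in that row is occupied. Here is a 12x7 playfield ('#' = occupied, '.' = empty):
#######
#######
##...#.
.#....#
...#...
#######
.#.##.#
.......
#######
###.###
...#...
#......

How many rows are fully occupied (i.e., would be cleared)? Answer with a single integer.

Answer: 4

Derivation:
Check each row:
  row 0: 0 empty cells -> FULL (clear)
  row 1: 0 empty cells -> FULL (clear)
  row 2: 4 empty cells -> not full
  row 3: 5 empty cells -> not full
  row 4: 6 empty cells -> not full
  row 5: 0 empty cells -> FULL (clear)
  row 6: 3 empty cells -> not full
  row 7: 7 empty cells -> not full
  row 8: 0 empty cells -> FULL (clear)
  row 9: 1 empty cell -> not full
  row 10: 6 empty cells -> not full
  row 11: 6 empty cells -> not full
Total rows cleared: 4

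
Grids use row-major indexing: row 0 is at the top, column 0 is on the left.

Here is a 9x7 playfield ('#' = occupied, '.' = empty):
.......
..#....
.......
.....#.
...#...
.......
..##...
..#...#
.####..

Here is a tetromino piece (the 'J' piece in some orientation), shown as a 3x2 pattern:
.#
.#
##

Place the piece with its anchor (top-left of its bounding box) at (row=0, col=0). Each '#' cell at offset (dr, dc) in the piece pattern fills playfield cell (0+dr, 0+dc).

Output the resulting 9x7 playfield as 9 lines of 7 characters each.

Fill (0+0,0+1) = (0,1)
Fill (0+1,0+1) = (1,1)
Fill (0+2,0+0) = (2,0)
Fill (0+2,0+1) = (2,1)

Answer: .#.....
.##....
##.....
.....#.
...#...
.......
..##...
..#...#
.####..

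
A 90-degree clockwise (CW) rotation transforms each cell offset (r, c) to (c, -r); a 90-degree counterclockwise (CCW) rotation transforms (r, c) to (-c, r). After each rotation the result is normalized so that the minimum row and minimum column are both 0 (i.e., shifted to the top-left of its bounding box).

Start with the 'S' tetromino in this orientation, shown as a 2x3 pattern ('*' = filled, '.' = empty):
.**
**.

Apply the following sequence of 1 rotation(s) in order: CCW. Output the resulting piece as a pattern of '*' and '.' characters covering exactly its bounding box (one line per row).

Answer: *.
**
.*

Derivation:
Start:
.**
**.
After rotation 1 (CCW):
*.
**
.*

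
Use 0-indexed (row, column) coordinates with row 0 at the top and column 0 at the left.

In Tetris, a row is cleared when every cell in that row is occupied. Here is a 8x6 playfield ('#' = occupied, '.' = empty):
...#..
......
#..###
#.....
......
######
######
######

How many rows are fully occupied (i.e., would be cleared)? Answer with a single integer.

Answer: 3

Derivation:
Check each row:
  row 0: 5 empty cells -> not full
  row 1: 6 empty cells -> not full
  row 2: 2 empty cells -> not full
  row 3: 5 empty cells -> not full
  row 4: 6 empty cells -> not full
  row 5: 0 empty cells -> FULL (clear)
  row 6: 0 empty cells -> FULL (clear)
  row 7: 0 empty cells -> FULL (clear)
Total rows cleared: 3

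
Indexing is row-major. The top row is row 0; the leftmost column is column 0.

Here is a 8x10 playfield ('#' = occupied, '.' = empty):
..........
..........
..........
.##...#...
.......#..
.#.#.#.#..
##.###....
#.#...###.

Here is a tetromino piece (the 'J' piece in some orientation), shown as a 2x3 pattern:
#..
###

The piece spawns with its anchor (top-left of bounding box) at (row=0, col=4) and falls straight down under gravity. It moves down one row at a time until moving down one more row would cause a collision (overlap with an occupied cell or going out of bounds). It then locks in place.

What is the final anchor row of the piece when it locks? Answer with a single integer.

Answer: 1

Derivation:
Spawn at (row=0, col=4). Try each row:
  row 0: fits
  row 1: fits
  row 2: blocked -> lock at row 1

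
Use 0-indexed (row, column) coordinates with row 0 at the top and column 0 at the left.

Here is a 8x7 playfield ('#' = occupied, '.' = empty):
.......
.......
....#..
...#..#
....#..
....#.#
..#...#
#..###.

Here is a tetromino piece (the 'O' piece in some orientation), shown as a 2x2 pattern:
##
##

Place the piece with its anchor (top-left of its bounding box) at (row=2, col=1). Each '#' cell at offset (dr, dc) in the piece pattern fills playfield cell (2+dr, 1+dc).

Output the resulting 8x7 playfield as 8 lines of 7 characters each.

Answer: .......
.......
.##.#..
.###..#
....#..
....#.#
..#...#
#..###.

Derivation:
Fill (2+0,1+0) = (2,1)
Fill (2+0,1+1) = (2,2)
Fill (2+1,1+0) = (3,1)
Fill (2+1,1+1) = (3,2)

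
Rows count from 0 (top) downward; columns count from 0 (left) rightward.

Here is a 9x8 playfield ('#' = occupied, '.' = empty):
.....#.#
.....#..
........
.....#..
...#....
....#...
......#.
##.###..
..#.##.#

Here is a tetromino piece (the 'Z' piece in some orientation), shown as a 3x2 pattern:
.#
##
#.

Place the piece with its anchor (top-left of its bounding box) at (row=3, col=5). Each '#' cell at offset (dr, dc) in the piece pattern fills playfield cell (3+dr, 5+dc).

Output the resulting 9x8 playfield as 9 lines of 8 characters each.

Answer: .....#.#
.....#..
........
.....##.
...#.##.
....##..
......#.
##.###..
..#.##.#

Derivation:
Fill (3+0,5+1) = (3,6)
Fill (3+1,5+0) = (4,5)
Fill (3+1,5+1) = (4,6)
Fill (3+2,5+0) = (5,5)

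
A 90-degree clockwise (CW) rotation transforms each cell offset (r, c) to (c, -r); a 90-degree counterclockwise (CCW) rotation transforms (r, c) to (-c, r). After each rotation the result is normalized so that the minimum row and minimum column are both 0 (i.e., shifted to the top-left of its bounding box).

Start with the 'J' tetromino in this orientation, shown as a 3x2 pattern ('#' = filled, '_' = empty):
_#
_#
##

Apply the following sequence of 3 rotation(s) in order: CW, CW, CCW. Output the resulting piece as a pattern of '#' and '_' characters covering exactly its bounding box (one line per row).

Start:
_#
_#
##
After rotation 1 (CW):
#__
###
After rotation 2 (CW):
##
#_
#_
After rotation 3 (CCW):
#__
###

Answer: #__
###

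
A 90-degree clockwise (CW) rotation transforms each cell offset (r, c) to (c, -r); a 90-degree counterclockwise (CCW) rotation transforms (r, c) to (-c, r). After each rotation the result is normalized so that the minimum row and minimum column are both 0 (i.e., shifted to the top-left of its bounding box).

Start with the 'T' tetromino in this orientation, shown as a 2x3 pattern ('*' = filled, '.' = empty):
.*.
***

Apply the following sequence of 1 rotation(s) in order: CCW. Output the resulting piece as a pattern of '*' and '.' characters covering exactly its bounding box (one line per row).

Start:
.*.
***
After rotation 1 (CCW):
.*
**
.*

Answer: .*
**
.*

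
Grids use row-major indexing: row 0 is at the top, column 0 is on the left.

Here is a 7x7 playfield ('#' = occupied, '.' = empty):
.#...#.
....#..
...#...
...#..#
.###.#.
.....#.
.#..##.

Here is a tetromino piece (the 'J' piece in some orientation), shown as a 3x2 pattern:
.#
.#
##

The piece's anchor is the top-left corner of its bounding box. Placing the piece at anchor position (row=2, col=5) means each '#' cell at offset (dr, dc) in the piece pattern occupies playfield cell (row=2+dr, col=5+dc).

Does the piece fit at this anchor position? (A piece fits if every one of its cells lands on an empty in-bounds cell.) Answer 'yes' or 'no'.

Check each piece cell at anchor (2, 5):
  offset (0,1) -> (2,6): empty -> OK
  offset (1,1) -> (3,6): occupied ('#') -> FAIL
  offset (2,0) -> (4,5): occupied ('#') -> FAIL
  offset (2,1) -> (4,6): empty -> OK
All cells valid: no

Answer: no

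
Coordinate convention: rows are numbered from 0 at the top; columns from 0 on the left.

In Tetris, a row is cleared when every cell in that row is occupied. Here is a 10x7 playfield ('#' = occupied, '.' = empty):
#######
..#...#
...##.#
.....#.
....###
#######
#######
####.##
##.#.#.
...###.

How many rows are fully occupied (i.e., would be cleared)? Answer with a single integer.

Check each row:
  row 0: 0 empty cells -> FULL (clear)
  row 1: 5 empty cells -> not full
  row 2: 4 empty cells -> not full
  row 3: 6 empty cells -> not full
  row 4: 4 empty cells -> not full
  row 5: 0 empty cells -> FULL (clear)
  row 6: 0 empty cells -> FULL (clear)
  row 7: 1 empty cell -> not full
  row 8: 3 empty cells -> not full
  row 9: 4 empty cells -> not full
Total rows cleared: 3

Answer: 3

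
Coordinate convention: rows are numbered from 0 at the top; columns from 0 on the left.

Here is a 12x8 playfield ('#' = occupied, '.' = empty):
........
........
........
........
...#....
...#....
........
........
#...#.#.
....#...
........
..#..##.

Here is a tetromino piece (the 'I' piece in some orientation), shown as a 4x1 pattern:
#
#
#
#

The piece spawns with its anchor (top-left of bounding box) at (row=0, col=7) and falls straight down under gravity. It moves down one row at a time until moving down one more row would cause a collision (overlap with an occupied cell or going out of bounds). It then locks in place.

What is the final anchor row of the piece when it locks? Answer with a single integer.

Answer: 8

Derivation:
Spawn at (row=0, col=7). Try each row:
  row 0: fits
  row 1: fits
  row 2: fits
  row 3: fits
  row 4: fits
  row 5: fits
  row 6: fits
  row 7: fits
  row 8: fits
  row 9: blocked -> lock at row 8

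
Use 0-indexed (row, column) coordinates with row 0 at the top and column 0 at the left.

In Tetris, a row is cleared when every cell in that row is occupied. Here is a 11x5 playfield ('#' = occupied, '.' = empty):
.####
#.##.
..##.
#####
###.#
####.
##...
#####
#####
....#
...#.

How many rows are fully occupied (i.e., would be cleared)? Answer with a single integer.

Answer: 3

Derivation:
Check each row:
  row 0: 1 empty cell -> not full
  row 1: 2 empty cells -> not full
  row 2: 3 empty cells -> not full
  row 3: 0 empty cells -> FULL (clear)
  row 4: 1 empty cell -> not full
  row 5: 1 empty cell -> not full
  row 6: 3 empty cells -> not full
  row 7: 0 empty cells -> FULL (clear)
  row 8: 0 empty cells -> FULL (clear)
  row 9: 4 empty cells -> not full
  row 10: 4 empty cells -> not full
Total rows cleared: 3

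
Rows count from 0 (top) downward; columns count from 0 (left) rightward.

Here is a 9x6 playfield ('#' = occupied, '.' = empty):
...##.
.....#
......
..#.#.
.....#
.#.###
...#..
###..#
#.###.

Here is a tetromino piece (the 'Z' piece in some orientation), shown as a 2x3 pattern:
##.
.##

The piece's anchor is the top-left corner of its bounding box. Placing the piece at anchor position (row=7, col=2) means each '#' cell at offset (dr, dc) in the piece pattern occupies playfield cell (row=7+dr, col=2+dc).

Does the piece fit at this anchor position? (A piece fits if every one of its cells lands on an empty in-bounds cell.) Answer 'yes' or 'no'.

Check each piece cell at anchor (7, 2):
  offset (0,0) -> (7,2): occupied ('#') -> FAIL
  offset (0,1) -> (7,3): empty -> OK
  offset (1,1) -> (8,3): occupied ('#') -> FAIL
  offset (1,2) -> (8,4): occupied ('#') -> FAIL
All cells valid: no

Answer: no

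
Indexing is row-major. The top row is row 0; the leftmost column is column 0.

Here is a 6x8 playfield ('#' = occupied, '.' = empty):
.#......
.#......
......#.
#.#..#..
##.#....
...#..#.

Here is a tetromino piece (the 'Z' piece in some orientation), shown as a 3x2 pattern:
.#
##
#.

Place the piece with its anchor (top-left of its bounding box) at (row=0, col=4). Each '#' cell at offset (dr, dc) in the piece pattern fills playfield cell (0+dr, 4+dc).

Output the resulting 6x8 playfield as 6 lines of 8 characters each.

Answer: .#...#..
.#..##..
....#.#.
#.#..#..
##.#....
...#..#.

Derivation:
Fill (0+0,4+1) = (0,5)
Fill (0+1,4+0) = (1,4)
Fill (0+1,4+1) = (1,5)
Fill (0+2,4+0) = (2,4)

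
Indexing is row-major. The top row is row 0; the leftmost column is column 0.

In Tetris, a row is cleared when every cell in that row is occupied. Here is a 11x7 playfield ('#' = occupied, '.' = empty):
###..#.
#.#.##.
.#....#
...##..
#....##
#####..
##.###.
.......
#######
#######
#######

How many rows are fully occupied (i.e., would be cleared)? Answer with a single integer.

Answer: 3

Derivation:
Check each row:
  row 0: 3 empty cells -> not full
  row 1: 3 empty cells -> not full
  row 2: 5 empty cells -> not full
  row 3: 5 empty cells -> not full
  row 4: 4 empty cells -> not full
  row 5: 2 empty cells -> not full
  row 6: 2 empty cells -> not full
  row 7: 7 empty cells -> not full
  row 8: 0 empty cells -> FULL (clear)
  row 9: 0 empty cells -> FULL (clear)
  row 10: 0 empty cells -> FULL (clear)
Total rows cleared: 3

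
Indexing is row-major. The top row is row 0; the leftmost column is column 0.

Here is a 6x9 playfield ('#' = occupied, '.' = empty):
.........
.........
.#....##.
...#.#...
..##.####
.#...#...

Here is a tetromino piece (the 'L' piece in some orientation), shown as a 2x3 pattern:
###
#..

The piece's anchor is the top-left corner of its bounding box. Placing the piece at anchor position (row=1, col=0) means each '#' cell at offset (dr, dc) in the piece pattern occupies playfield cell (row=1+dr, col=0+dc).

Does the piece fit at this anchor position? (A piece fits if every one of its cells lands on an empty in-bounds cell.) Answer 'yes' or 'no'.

Check each piece cell at anchor (1, 0):
  offset (0,0) -> (1,0): empty -> OK
  offset (0,1) -> (1,1): empty -> OK
  offset (0,2) -> (1,2): empty -> OK
  offset (1,0) -> (2,0): empty -> OK
All cells valid: yes

Answer: yes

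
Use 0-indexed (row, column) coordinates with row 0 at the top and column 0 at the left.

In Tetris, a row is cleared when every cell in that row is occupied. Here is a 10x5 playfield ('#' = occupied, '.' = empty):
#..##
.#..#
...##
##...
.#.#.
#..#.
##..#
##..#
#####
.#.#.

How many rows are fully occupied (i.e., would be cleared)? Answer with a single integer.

Answer: 1

Derivation:
Check each row:
  row 0: 2 empty cells -> not full
  row 1: 3 empty cells -> not full
  row 2: 3 empty cells -> not full
  row 3: 3 empty cells -> not full
  row 4: 3 empty cells -> not full
  row 5: 3 empty cells -> not full
  row 6: 2 empty cells -> not full
  row 7: 2 empty cells -> not full
  row 8: 0 empty cells -> FULL (clear)
  row 9: 3 empty cells -> not full
Total rows cleared: 1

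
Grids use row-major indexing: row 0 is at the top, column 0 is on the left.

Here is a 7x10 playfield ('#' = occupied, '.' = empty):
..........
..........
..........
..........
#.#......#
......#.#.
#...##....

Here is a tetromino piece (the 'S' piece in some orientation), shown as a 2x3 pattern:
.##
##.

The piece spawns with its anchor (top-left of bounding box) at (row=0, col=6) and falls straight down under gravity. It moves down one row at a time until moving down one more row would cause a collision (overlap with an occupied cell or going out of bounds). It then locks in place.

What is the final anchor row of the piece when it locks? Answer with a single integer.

Answer: 3

Derivation:
Spawn at (row=0, col=6). Try each row:
  row 0: fits
  row 1: fits
  row 2: fits
  row 3: fits
  row 4: blocked -> lock at row 3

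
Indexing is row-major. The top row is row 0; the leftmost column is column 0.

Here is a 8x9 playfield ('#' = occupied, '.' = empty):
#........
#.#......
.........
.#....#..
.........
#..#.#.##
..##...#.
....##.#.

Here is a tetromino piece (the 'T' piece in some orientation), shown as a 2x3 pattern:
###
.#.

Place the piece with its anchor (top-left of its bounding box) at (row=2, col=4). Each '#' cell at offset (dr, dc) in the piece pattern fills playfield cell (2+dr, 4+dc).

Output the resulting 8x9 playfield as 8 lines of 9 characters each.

Fill (2+0,4+0) = (2,4)
Fill (2+0,4+1) = (2,5)
Fill (2+0,4+2) = (2,6)
Fill (2+1,4+1) = (3,5)

Answer: #........
#.#......
....###..
.#...##..
.........
#..#.#.##
..##...#.
....##.#.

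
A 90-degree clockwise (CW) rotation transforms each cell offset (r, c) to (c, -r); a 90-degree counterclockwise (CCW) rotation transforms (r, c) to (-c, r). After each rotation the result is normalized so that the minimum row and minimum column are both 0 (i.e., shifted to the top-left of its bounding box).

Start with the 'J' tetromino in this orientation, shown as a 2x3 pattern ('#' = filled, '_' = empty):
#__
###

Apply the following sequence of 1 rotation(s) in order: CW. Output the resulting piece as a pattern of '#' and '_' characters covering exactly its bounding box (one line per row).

Answer: ##
#_
#_

Derivation:
Start:
#__
###
After rotation 1 (CW):
##
#_
#_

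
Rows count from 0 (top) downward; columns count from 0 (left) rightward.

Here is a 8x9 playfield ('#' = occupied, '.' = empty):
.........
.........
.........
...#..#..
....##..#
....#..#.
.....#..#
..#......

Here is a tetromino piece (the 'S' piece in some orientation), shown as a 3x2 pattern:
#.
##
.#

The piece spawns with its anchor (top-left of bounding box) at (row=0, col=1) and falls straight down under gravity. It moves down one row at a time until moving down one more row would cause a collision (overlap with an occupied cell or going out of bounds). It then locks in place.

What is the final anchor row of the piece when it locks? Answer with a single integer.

Answer: 4

Derivation:
Spawn at (row=0, col=1). Try each row:
  row 0: fits
  row 1: fits
  row 2: fits
  row 3: fits
  row 4: fits
  row 5: blocked -> lock at row 4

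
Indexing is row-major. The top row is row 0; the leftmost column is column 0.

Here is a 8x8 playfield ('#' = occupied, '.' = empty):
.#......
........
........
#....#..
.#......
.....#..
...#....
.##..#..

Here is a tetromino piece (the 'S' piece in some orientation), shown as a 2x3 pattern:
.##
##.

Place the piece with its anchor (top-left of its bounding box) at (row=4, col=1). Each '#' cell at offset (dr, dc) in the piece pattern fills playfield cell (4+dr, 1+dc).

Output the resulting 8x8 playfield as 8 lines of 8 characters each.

Fill (4+0,1+1) = (4,2)
Fill (4+0,1+2) = (4,3)
Fill (4+1,1+0) = (5,1)
Fill (4+1,1+1) = (5,2)

Answer: .#......
........
........
#....#..
.###....
.##..#..
...#....
.##..#..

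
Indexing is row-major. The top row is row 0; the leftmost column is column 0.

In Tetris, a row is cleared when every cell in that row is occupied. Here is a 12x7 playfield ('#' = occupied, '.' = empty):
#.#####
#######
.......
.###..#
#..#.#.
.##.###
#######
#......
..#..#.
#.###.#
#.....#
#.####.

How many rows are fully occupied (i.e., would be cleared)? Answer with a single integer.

Answer: 2

Derivation:
Check each row:
  row 0: 1 empty cell -> not full
  row 1: 0 empty cells -> FULL (clear)
  row 2: 7 empty cells -> not full
  row 3: 3 empty cells -> not full
  row 4: 4 empty cells -> not full
  row 5: 2 empty cells -> not full
  row 6: 0 empty cells -> FULL (clear)
  row 7: 6 empty cells -> not full
  row 8: 5 empty cells -> not full
  row 9: 2 empty cells -> not full
  row 10: 5 empty cells -> not full
  row 11: 2 empty cells -> not full
Total rows cleared: 2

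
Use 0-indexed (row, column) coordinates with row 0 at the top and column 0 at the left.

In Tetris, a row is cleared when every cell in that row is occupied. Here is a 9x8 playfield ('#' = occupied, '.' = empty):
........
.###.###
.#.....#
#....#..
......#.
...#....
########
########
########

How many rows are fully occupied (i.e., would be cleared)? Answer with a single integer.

Answer: 3

Derivation:
Check each row:
  row 0: 8 empty cells -> not full
  row 1: 2 empty cells -> not full
  row 2: 6 empty cells -> not full
  row 3: 6 empty cells -> not full
  row 4: 7 empty cells -> not full
  row 5: 7 empty cells -> not full
  row 6: 0 empty cells -> FULL (clear)
  row 7: 0 empty cells -> FULL (clear)
  row 8: 0 empty cells -> FULL (clear)
Total rows cleared: 3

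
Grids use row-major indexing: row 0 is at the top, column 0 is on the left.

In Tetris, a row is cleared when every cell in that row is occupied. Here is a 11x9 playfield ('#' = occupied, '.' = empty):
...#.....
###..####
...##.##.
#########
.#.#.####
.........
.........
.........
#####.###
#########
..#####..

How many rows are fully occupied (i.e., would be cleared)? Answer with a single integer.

Check each row:
  row 0: 8 empty cells -> not full
  row 1: 2 empty cells -> not full
  row 2: 5 empty cells -> not full
  row 3: 0 empty cells -> FULL (clear)
  row 4: 3 empty cells -> not full
  row 5: 9 empty cells -> not full
  row 6: 9 empty cells -> not full
  row 7: 9 empty cells -> not full
  row 8: 1 empty cell -> not full
  row 9: 0 empty cells -> FULL (clear)
  row 10: 4 empty cells -> not full
Total rows cleared: 2

Answer: 2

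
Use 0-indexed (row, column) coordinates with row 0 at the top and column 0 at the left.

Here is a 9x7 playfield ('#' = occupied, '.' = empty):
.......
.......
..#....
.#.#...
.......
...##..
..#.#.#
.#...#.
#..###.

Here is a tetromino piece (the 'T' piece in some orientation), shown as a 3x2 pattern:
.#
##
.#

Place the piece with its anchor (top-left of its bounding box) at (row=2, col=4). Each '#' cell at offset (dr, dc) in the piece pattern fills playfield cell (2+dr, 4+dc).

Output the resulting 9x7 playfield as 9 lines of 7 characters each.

Fill (2+0,4+1) = (2,5)
Fill (2+1,4+0) = (3,4)
Fill (2+1,4+1) = (3,5)
Fill (2+2,4+1) = (4,5)

Answer: .......
.......
..#..#.
.#.###.
.....#.
...##..
..#.#.#
.#...#.
#..###.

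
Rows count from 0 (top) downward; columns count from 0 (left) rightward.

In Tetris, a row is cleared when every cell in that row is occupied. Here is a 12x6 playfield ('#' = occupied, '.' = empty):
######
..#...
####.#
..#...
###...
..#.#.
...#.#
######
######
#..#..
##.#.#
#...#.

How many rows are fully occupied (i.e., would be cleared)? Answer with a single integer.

Answer: 3

Derivation:
Check each row:
  row 0: 0 empty cells -> FULL (clear)
  row 1: 5 empty cells -> not full
  row 2: 1 empty cell -> not full
  row 3: 5 empty cells -> not full
  row 4: 3 empty cells -> not full
  row 5: 4 empty cells -> not full
  row 6: 4 empty cells -> not full
  row 7: 0 empty cells -> FULL (clear)
  row 8: 0 empty cells -> FULL (clear)
  row 9: 4 empty cells -> not full
  row 10: 2 empty cells -> not full
  row 11: 4 empty cells -> not full
Total rows cleared: 3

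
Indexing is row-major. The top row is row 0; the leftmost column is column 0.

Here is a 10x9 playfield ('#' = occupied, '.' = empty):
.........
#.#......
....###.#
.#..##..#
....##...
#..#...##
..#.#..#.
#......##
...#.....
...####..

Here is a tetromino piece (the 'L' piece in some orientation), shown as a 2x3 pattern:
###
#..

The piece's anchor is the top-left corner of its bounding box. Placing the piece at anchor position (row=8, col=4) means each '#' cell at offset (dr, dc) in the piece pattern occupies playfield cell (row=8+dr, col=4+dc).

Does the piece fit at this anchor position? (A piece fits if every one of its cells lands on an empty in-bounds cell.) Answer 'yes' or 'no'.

Answer: no

Derivation:
Check each piece cell at anchor (8, 4):
  offset (0,0) -> (8,4): empty -> OK
  offset (0,1) -> (8,5): empty -> OK
  offset (0,2) -> (8,6): empty -> OK
  offset (1,0) -> (9,4): occupied ('#') -> FAIL
All cells valid: no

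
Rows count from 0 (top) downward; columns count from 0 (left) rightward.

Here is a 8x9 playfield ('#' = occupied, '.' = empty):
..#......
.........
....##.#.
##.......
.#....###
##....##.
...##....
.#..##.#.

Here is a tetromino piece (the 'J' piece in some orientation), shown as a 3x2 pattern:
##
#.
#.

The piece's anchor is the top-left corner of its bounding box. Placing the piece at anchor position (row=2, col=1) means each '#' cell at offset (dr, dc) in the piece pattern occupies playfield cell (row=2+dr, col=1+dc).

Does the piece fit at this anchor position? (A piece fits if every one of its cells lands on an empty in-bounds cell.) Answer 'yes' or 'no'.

Answer: no

Derivation:
Check each piece cell at anchor (2, 1):
  offset (0,0) -> (2,1): empty -> OK
  offset (0,1) -> (2,2): empty -> OK
  offset (1,0) -> (3,1): occupied ('#') -> FAIL
  offset (2,0) -> (4,1): occupied ('#') -> FAIL
All cells valid: no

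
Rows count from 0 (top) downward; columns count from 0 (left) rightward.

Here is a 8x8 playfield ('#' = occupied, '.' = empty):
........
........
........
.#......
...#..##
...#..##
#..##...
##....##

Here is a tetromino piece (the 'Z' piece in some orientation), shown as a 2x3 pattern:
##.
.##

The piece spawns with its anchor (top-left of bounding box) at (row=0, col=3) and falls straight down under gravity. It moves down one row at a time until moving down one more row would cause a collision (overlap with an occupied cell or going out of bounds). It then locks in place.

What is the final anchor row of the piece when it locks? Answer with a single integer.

Answer: 3

Derivation:
Spawn at (row=0, col=3). Try each row:
  row 0: fits
  row 1: fits
  row 2: fits
  row 3: fits
  row 4: blocked -> lock at row 3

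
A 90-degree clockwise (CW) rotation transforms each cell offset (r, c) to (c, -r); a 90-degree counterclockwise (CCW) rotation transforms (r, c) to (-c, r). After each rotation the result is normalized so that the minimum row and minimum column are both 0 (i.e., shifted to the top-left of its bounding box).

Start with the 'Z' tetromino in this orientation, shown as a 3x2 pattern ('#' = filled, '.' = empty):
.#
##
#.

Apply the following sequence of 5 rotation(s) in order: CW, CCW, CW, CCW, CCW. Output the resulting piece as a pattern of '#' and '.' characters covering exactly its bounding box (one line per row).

Start:
.#
##
#.
After rotation 1 (CW):
##.
.##
After rotation 2 (CCW):
.#
##
#.
After rotation 3 (CW):
##.
.##
After rotation 4 (CCW):
.#
##
#.
After rotation 5 (CCW):
##.
.##

Answer: ##.
.##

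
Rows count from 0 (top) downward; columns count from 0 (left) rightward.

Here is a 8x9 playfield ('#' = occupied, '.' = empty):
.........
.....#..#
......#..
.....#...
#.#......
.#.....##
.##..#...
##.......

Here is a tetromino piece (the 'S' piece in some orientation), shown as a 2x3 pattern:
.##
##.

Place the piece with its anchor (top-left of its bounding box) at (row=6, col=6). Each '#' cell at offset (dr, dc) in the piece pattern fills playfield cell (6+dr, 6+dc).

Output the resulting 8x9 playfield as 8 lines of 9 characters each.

Answer: .........
.....#..#
......#..
.....#...
#.#......
.#.....##
.##..#.##
##....##.

Derivation:
Fill (6+0,6+1) = (6,7)
Fill (6+0,6+2) = (6,8)
Fill (6+1,6+0) = (7,6)
Fill (6+1,6+1) = (7,7)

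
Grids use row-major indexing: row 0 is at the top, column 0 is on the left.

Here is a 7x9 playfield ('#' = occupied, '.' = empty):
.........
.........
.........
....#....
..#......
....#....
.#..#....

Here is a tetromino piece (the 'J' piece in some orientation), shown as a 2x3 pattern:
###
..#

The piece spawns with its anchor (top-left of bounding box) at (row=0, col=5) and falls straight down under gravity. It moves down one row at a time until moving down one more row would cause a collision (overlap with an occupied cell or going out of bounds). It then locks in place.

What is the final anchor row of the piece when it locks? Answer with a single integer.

Spawn at (row=0, col=5). Try each row:
  row 0: fits
  row 1: fits
  row 2: fits
  row 3: fits
  row 4: fits
  row 5: fits
  row 6: blocked -> lock at row 5

Answer: 5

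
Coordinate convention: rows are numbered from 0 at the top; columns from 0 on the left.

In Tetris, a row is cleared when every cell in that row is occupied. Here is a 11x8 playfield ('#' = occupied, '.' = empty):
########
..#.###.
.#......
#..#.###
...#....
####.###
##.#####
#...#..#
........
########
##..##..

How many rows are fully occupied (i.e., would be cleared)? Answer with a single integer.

Check each row:
  row 0: 0 empty cells -> FULL (clear)
  row 1: 4 empty cells -> not full
  row 2: 7 empty cells -> not full
  row 3: 3 empty cells -> not full
  row 4: 7 empty cells -> not full
  row 5: 1 empty cell -> not full
  row 6: 1 empty cell -> not full
  row 7: 5 empty cells -> not full
  row 8: 8 empty cells -> not full
  row 9: 0 empty cells -> FULL (clear)
  row 10: 4 empty cells -> not full
Total rows cleared: 2

Answer: 2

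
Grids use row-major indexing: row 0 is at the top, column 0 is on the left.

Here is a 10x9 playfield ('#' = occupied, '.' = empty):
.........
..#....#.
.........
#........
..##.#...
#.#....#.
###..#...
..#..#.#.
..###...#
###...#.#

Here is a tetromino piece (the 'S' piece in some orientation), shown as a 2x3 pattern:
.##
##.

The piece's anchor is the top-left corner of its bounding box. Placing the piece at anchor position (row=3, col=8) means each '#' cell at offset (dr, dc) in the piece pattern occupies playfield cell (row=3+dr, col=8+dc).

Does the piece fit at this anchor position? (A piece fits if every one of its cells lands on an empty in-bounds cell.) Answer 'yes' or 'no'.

Check each piece cell at anchor (3, 8):
  offset (0,1) -> (3,9): out of bounds -> FAIL
  offset (0,2) -> (3,10): out of bounds -> FAIL
  offset (1,0) -> (4,8): empty -> OK
  offset (1,1) -> (4,9): out of bounds -> FAIL
All cells valid: no

Answer: no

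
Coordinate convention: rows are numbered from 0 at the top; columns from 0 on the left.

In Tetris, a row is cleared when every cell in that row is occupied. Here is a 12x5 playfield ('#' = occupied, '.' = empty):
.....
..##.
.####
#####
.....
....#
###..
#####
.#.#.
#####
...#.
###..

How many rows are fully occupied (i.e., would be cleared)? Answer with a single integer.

Check each row:
  row 0: 5 empty cells -> not full
  row 1: 3 empty cells -> not full
  row 2: 1 empty cell -> not full
  row 3: 0 empty cells -> FULL (clear)
  row 4: 5 empty cells -> not full
  row 5: 4 empty cells -> not full
  row 6: 2 empty cells -> not full
  row 7: 0 empty cells -> FULL (clear)
  row 8: 3 empty cells -> not full
  row 9: 0 empty cells -> FULL (clear)
  row 10: 4 empty cells -> not full
  row 11: 2 empty cells -> not full
Total rows cleared: 3

Answer: 3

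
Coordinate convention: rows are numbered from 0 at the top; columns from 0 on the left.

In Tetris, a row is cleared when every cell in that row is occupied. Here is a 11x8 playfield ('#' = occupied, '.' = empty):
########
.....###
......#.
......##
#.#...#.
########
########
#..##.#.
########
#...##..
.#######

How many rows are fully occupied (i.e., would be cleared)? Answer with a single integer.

Check each row:
  row 0: 0 empty cells -> FULL (clear)
  row 1: 5 empty cells -> not full
  row 2: 7 empty cells -> not full
  row 3: 6 empty cells -> not full
  row 4: 5 empty cells -> not full
  row 5: 0 empty cells -> FULL (clear)
  row 6: 0 empty cells -> FULL (clear)
  row 7: 4 empty cells -> not full
  row 8: 0 empty cells -> FULL (clear)
  row 9: 5 empty cells -> not full
  row 10: 1 empty cell -> not full
Total rows cleared: 4

Answer: 4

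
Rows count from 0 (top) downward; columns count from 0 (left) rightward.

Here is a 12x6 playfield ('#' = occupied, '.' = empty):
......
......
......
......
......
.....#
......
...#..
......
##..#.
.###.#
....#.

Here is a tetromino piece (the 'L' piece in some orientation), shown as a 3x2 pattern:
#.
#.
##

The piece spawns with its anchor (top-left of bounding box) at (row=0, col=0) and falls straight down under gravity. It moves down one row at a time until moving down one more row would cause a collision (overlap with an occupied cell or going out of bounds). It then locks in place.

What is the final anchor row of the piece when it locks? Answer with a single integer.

Spawn at (row=0, col=0). Try each row:
  row 0: fits
  row 1: fits
  row 2: fits
  row 3: fits
  row 4: fits
  row 5: fits
  row 6: fits
  row 7: blocked -> lock at row 6

Answer: 6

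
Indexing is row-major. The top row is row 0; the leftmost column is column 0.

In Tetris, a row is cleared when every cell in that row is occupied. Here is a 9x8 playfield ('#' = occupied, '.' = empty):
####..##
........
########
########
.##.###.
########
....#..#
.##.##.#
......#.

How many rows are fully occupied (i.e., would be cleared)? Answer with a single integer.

Check each row:
  row 0: 2 empty cells -> not full
  row 1: 8 empty cells -> not full
  row 2: 0 empty cells -> FULL (clear)
  row 3: 0 empty cells -> FULL (clear)
  row 4: 3 empty cells -> not full
  row 5: 0 empty cells -> FULL (clear)
  row 6: 6 empty cells -> not full
  row 7: 3 empty cells -> not full
  row 8: 7 empty cells -> not full
Total rows cleared: 3

Answer: 3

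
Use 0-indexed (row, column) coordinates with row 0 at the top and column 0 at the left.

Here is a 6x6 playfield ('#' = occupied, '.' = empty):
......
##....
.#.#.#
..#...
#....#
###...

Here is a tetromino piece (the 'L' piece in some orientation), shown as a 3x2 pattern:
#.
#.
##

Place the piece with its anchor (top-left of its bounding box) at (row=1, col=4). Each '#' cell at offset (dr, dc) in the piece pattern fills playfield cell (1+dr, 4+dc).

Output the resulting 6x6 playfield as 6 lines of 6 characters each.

Answer: ......
##..#.
.#.###
..#.##
#....#
###...

Derivation:
Fill (1+0,4+0) = (1,4)
Fill (1+1,4+0) = (2,4)
Fill (1+2,4+0) = (3,4)
Fill (1+2,4+1) = (3,5)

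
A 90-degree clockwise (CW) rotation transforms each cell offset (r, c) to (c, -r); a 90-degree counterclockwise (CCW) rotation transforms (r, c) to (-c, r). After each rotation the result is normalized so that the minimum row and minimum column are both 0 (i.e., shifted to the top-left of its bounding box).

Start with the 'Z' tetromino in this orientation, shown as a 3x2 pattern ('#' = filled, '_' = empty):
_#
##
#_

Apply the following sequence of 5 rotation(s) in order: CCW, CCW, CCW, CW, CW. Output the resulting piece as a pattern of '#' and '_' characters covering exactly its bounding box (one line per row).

Answer: ##_
_##

Derivation:
Start:
_#
##
#_
After rotation 1 (CCW):
##_
_##
After rotation 2 (CCW):
_#
##
#_
After rotation 3 (CCW):
##_
_##
After rotation 4 (CW):
_#
##
#_
After rotation 5 (CW):
##_
_##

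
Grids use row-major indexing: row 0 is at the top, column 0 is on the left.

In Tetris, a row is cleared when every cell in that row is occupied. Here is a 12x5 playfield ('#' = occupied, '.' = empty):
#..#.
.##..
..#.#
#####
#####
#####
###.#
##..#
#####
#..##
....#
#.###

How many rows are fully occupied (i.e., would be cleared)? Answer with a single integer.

Check each row:
  row 0: 3 empty cells -> not full
  row 1: 3 empty cells -> not full
  row 2: 3 empty cells -> not full
  row 3: 0 empty cells -> FULL (clear)
  row 4: 0 empty cells -> FULL (clear)
  row 5: 0 empty cells -> FULL (clear)
  row 6: 1 empty cell -> not full
  row 7: 2 empty cells -> not full
  row 8: 0 empty cells -> FULL (clear)
  row 9: 2 empty cells -> not full
  row 10: 4 empty cells -> not full
  row 11: 1 empty cell -> not full
Total rows cleared: 4

Answer: 4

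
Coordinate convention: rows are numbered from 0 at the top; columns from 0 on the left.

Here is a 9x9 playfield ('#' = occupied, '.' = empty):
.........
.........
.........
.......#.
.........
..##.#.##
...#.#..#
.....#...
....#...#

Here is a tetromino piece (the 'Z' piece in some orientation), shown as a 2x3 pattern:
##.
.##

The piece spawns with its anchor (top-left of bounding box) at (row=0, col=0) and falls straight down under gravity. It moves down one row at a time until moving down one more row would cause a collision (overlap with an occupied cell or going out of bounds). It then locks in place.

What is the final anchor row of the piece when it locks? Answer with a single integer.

Spawn at (row=0, col=0). Try each row:
  row 0: fits
  row 1: fits
  row 2: fits
  row 3: fits
  row 4: blocked -> lock at row 3

Answer: 3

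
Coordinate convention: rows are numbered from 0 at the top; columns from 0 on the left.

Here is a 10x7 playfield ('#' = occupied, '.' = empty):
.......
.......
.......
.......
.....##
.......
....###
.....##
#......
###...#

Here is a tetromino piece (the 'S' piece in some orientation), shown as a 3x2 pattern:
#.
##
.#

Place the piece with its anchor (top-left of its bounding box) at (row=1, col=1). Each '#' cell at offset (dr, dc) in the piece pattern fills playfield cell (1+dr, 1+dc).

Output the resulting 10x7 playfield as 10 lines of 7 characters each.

Fill (1+0,1+0) = (1,1)
Fill (1+1,1+0) = (2,1)
Fill (1+1,1+1) = (2,2)
Fill (1+2,1+1) = (3,2)

Answer: .......
.#.....
.##....
..#....
.....##
.......
....###
.....##
#......
###...#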